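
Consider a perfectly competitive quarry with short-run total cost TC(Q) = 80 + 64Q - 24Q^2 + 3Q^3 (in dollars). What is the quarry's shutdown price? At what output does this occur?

The firm shuts down when price falls below the minimum of average variable cost. AVC = VC/Q = 64 - 24Q + 3Q^2.
dAVC/dQ = -24 + 6Q = 0 gives Q = 4. min AVC = 64 - 24·4 + 3·4^2 = 16.
So the shutdown price is $16.

$16 per unit, at Q = 4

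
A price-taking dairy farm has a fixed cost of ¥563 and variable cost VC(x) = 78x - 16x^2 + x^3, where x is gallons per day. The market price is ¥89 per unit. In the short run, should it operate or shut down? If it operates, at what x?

Produce at x = 11

Variable cost is VC = 78x - 16x^2 + x^3, so AVC = VC/x = 78 - 16x + x^2 and MC = dTC/dx = 78 - 32x + 3x^2.
AVC is minimized where dAVC/dx = -16 + 2x = 0, at x = 8; min AVC = 78 - 16·8 + 8^2 = ¥14.
Since P = ¥89 ≥ min AVC = ¥14, price covers variable cost and the firm should produce.
Set P = MC: 89 = 78 - 32x + 3x^2 → -11 - 32x + 3x^2 = 0. The roots are x = -1/3 and x = 11; the profit-maximizing output is on the rising part of MC, so x* = 11.
Check: AVC at x = 11 is ¥23 ≤ P, so revenue covers variable cost.
Profit = P·x − TC = 89·11 − 816 = ¥163.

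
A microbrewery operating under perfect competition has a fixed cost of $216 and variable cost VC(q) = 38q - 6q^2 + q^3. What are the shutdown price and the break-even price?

Shutdown price = $29; break-even price = $74

AVC = 38 - 6q + q^2; minimized at q = 3, giving min AVC = $29. That is the shutdown price.
ATC = 216/q + 38 - 6q + q^2. Setting dATC/dq = −216/q^2 − 6 + 2q = 0 gives q = 6 (since 2·6^3 − 6·6^2 = 216).
min ATC = 216/6 + 38 − 6·6 + 6^2 = $74. That is the break-even price.
Between these two prices the firm operates at a loss; above $74 it earns a profit.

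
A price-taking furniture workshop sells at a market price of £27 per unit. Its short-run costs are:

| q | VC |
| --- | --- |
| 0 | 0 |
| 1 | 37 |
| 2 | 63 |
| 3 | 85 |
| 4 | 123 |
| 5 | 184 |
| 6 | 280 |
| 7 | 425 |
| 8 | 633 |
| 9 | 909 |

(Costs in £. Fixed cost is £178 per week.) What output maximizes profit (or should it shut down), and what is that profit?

Compute π = P·q − TC at each output: q=0: -178; q=1: -188; q=2: -187; q=3: -182; q=4: -193; q=5: -227; q=6: -296; q=7: -414; q=8: -595; q=9: -844.
Profit is highest at q = 0. Equivalently, the lowest AVC in the table is 85/3 ≈ £28.33 at q = 3, and P = £27 falls below it — price never covers variable cost, so the firm shuts down and loses only its fixed cost.

q = 0 (shut down); profit = -£178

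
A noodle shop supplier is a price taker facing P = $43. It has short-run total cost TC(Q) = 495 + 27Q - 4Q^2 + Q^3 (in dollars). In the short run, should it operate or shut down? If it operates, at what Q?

From TC, MC = TC'(Q) = 27 - 8Q + 3Q^2 and AVC = VC/Q = 27 - 4Q + Q^2.
The AVC parabola has its vertex at Q = 4/2 = 2, where AVC = 27 - 4·2 + 2^2 = $23.
Because $43 ≥ $23, revenue can cover variable cost; the firm operates.
Set P = MC: 43 = 27 - 8Q + 3Q^2 → -16 - 8Q + 3Q^2 = 0. The roots are Q = -4/3 and Q = 4; the profit-maximizing output is on the rising part of MC, so Q* = 4.
Check: AVC at Q = 4 is $27 ≤ P, so revenue covers variable cost.
Profit = P·Q − TC = 43·4 − 603 = -$431, a loss, but smaller than the $495 fixed cost the firm would lose by shutting down.

Produce at Q = 4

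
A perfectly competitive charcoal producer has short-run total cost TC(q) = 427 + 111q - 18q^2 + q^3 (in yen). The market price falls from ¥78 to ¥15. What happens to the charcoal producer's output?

MC = 111 - 36q + 3q^2; the shutdown threshold is min AVC = ¥30 (at q = 9).
With P = ¥78 above the shutdown price, P = MC gives q = 11.
At P = ¥15 < min AVC = ¥30, price no longer covers variable cost at any output, so the firm shuts down: q = 0.

Output falls from 11 to 0 (the firm shuts down)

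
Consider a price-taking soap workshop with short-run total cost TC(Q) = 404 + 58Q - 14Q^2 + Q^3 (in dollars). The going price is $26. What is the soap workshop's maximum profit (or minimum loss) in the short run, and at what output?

AVC = 58 - 14Q + Q^2; min AVC = $9 at Q = 7. Since P = $26 ≥ min AVC, the firm produces.
MC = 58 - 28Q + 3Q^2. Setting P = MC and taking the root on the rising branch gives Q* = 8.
TR = 26·8 = 208. TC = 404 + 80 = 484. Profit = 208 − 484 = -$276.
By producing, the firm covers all variable cost plus $128 of fixed cost; shutting down would lose the full $404.

Profit = -$276 at Q = 8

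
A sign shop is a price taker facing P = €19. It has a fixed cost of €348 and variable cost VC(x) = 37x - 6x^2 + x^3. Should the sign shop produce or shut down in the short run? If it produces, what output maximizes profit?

Strip out fixed cost: VC = 37x - 6x^2 + x^3. Then AVC = 37 - 6x + x^2 and MC = 37 - 12x + 3x^2.
AVC hits its minimum where MC = AVC, at x = 3, giving min AVC = 37 - 6·3 + 3^2 = €28.
Since P = €19 < min AVC = €28, price fails to cover variable cost at any output.
Best response: produce nothing and absorb the €348 fixed cost.

Shut down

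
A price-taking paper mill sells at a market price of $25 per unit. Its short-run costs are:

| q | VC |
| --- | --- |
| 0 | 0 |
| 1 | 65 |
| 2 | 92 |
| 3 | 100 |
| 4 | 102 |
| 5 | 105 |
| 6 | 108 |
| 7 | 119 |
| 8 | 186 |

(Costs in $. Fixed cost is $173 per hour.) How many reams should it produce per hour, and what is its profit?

Profit at each row (π = 25q − TC): q=0: -173; q=1: -213; q=2: -215; q=3: -198; q=4: -175; q=5: -153; q=6: -131; q=7: -117; q=8: -159.
Profit is maximized at q = 7. AVC there is 119/7 = $17 ≤ P, so producing beats shutting down (which would give -$173).

q = 7; profit = -$117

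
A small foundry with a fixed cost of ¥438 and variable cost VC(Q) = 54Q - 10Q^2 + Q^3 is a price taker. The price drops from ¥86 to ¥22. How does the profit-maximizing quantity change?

AVC = 54 - 10Q + Q^2, minimized at Q = 5 where min AVC = ¥29. MC = 54 - 20Q + 3Q^2.
With P = ¥86 above the shutdown price, P = MC gives Q = 8.
At P = ¥22 < min AVC = ¥29, price no longer covers variable cost at any output, so the firm shuts down: Q = 0.

Output falls from 8 to 0 (the firm shuts down)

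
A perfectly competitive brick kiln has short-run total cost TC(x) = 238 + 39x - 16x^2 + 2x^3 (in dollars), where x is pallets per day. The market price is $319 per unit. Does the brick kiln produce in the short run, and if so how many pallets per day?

Produce at x = 10

From TC, MC = TC'(x) = 39 - 32x + 6x^2 and AVC = VC/x = 39 - 16x + 2x^2.
The AVC parabola has its vertex at x = 16/4 = 4, where AVC = 39 - 16·4 + 2·4^2 = $7.
Because $319 ≥ $7, revenue can cover variable cost; the firm operates.
P = MC gives -280 - 32x + 6x^2 = 0, with roots -14/3 and 10. Take the larger (rising MC): x* = 10.
Check: AVC at x = 10 is $79 ≤ P, so revenue covers variable cost.
Profit = P·x − TC = 319·10 − 1028 = $2162.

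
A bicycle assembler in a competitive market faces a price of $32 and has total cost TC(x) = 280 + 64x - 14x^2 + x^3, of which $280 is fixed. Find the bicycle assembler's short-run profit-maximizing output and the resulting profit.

AVC = 64 - 14x + x^2; min AVC = $15 at x = 7. Since P = $32 ≥ min AVC, the firm produces.
With MC = 64 - 28x + 3x^2, P = MC on the upward-sloping part at x* = 8.
TR = 32·8 = 256. TC = 280 + 128 = 408. Profit = 256 − 408 = -$152.
By producing, the firm covers all variable cost plus $128 of fixed cost; shutting down would lose the full $280.

Profit = -$152 at x = 8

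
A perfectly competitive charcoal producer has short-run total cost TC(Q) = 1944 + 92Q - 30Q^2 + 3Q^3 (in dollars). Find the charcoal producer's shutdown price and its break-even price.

AVC = 92 - 30Q + 3Q^2; minimized at Q = 5, giving min AVC = $17. That is the shutdown price.
ATC = 1944/Q + 92 - 30Q + 3Q^2. Setting dATC/dQ = −1944/Q^2 − 30 + 6Q = 0 gives Q = 9 (since 6·9^3 − 30·9^2 = 1944).
min ATC = 1944/9 + 92 − 30·9 + 3·9^2 = $281. That is the break-even price.
Between these two prices the firm operates at a loss; above $281 it earns a profit.

Shutdown price = $17; break-even price = $281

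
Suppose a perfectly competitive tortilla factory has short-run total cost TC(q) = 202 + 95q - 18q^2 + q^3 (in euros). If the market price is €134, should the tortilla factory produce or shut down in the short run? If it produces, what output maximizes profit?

Strip out fixed cost: VC = 95q - 18q^2 + q^3. Then AVC = 95 - 18q + q^2 and MC = 95 - 36q + 3q^2.
AVC hits its minimum where MC = AVC, at q = 9, giving min AVC = 95 - 18·9 + 9^2 = €14.
Since P = €134 ≥ min AVC = €14, price covers variable cost and the firm should produce.
Solving P = MC: -39 - 36q + 3q^2 = 0 ⇒ q = -1 or 13. On the upward-sloping branch, q* = 13.
Check: AVC at q = 13 is €30 ≤ P, so revenue covers variable cost.
Profit = P·q − TC = 134·13 − 592 = €1150.

Produce at q = 13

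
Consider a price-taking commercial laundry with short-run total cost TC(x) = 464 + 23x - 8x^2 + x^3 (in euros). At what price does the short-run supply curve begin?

€7 per unit

Short-run supply begins at min AVC. From VC = 23x - 8x^2 + x^3, AVC = 23 - 8x + x^2.
dAVC/dx = -8 + 2x = 0 gives x = 4. min AVC = 23 - 8·4 + 4^2 = 7.
The firm shuts down for any P below €7.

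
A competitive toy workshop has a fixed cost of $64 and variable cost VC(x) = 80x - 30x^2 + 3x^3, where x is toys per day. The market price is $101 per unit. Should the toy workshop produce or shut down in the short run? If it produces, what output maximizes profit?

Produce at x = 7

From TC, MC = TC'(x) = 80 - 60x + 9x^2 and AVC = VC/x = 80 - 30x + 3x^2.
AVC hits its minimum where MC = AVC, at x = 5, giving min AVC = 80 - 30·5 + 3·5^2 = $5.
Because $101 ≥ $5, revenue can cover variable cost; the firm operates.
Set P = MC: 101 = 80 - 60x + 9x^2 → -21 - 60x + 9x^2 = 0. The roots are x = -1/3 and x = 7; the profit-maximizing output is on the rising part of MC, so x* = 7.
Check: AVC at x = 7 is $17 ≤ P, so revenue covers variable cost.
Profit = P·x − TC = 101·7 − 183 = $524.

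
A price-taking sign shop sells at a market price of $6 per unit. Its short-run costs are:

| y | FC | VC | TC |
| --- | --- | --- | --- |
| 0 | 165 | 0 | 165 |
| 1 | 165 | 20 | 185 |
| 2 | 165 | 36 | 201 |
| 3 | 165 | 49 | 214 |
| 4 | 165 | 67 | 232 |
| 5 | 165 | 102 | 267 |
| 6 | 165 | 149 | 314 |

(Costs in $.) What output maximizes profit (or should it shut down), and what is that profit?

y = 0 (shut down); profit = -$165

Profit at each row (π = 6y − TC): y=0: -165; y=1: -179; y=2: -189; y=3: -196; y=4: -208; y=5: -237; y=6: -278.
Profit is highest at y = 0. Equivalently, the lowest AVC in the table is 49/3 ≈ $16.33 at y = 3, and P = $6 falls below it — price never covers variable cost, so the firm shuts down and loses only its fixed cost.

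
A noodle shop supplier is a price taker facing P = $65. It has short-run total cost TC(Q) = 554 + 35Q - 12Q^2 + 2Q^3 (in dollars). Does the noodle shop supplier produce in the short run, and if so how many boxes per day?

Produce at Q = 5

Variable cost is VC = 35Q - 12Q^2 + 2Q^3, so AVC = VC/Q = 35 - 12Q + 2Q^2 and MC = dTC/dQ = 35 - 24Q + 6Q^2.
AVC hits its minimum where MC = AVC, at Q = 3, giving min AVC = 35 - 12·3 + 2·3^2 = $17.
P = $65 exceeds min AVC = $17, so the firm stays open.
Solving P = MC: -30 - 24Q + 6Q^2 = 0 ⇒ Q = -1 or 5. On the upward-sloping branch, Q* = 5.
Check: AVC at Q = 5 is $25 ≤ P, so revenue covers variable cost.
Profit = P·Q − TC = 65·5 − 679 = -$354, a loss, but smaller than the $554 fixed cost the firm would lose by shutting down.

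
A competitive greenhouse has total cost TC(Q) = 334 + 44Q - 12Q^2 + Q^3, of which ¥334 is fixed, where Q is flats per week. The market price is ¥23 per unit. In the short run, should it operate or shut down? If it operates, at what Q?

Variable cost is VC = 44Q - 12Q^2 + Q^3, so AVC = VC/Q = 44 - 12Q + Q^2 and MC = dTC/dQ = 44 - 24Q + 3Q^2.
AVC hits its minimum where MC = AVC, at Q = 6, giving min AVC = 44 - 12·6 + 6^2 = ¥8.
P = ¥23 exceeds min AVC = ¥8, so the firm stays open.
P = MC gives 21 - 24Q + 3Q^2 = 0, with roots 1 and 7. Take the larger (rising MC): Q* = 7.
Check: AVC at Q = 7 is ¥9 ≤ P, so revenue covers variable cost.
Profit = P·Q − TC = 23·7 − 397 = -¥236, a loss, but smaller than the ¥334 fixed cost the firm would lose by shutting down.

Produce at Q = 7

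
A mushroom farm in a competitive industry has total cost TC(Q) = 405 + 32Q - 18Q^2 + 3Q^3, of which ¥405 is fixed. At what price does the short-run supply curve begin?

¥5 per unit

Short-run supply begins at min AVC. From VC = 32Q - 18Q^2 + 3Q^3, AVC = 32 - 18Q + 3Q^2.
At the minimum of AVC, MC = AVC. MC = 32 - 36Q + 9Q^2; setting MC = AVC gives 6Q^2 - 18Q = 0, so Q = 3. min AVC = 5.
So the shutdown price is ¥5.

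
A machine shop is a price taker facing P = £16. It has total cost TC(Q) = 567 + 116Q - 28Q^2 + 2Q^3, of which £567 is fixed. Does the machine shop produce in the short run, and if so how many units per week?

Shut down

Variable cost is VC = 116Q - 28Q^2 + 2Q^3, so AVC = VC/Q = 116 - 28Q + 2Q^2 and MC = dTC/dQ = 116 - 56Q + 6Q^2.
AVC hits its minimum where MC = AVC, at Q = 7, giving min AVC = 116 - 28·7 + 2·7^2 = £18.
With P < min AVC (£16 < £18), every unit sold adds to the loss.
The firm minimizes its loss by shutting down and losing only its fixed cost of £567.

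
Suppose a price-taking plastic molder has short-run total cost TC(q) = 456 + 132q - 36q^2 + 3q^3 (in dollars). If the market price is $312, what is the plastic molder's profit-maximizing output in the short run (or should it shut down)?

Variable cost is VC = 132q - 36q^2 + 3q^3, so AVC = VC/q = 132 - 36q + 3q^2 and MC = dTC/dq = 132 - 72q + 9q^2.
The AVC parabola has its vertex at q = 36/6 = 6, where AVC = 132 - 36·6 + 3·6^2 = $24.
P = $312 exceeds min AVC = $24, so the firm stays open.
Set P = MC: 312 = 132 - 72q + 9q^2 → -180 - 72q + 9q^2 = 0. The roots are q = -2 and q = 10; the profit-maximizing output is on the rising part of MC, so q* = 10.
Check: AVC at q = 10 is $72 ≤ P, so revenue covers variable cost.
Profit = P·q − TC = 312·10 − 1176 = $1944.

Produce at q = 10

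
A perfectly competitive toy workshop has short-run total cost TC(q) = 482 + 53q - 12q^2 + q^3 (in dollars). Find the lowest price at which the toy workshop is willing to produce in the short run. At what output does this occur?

The firm shuts down when price falls below the minimum of average variable cost. AVC = VC/q = 53 - 12q + q^2.
At the minimum of AVC, MC = AVC. MC = 53 - 24q + 3q^2; setting MC = AVC gives 2q^2 - 12q = 0, so q = 6. min AVC = 17.
The firm shuts down for any P below $17.

$17 per unit, at q = 6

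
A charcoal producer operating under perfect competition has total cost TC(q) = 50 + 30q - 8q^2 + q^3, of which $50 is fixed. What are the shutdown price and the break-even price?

Shutdown price = $14; break-even price = $25

AVC = 30 - 8q + q^2; minimized at q = 4, giving min AVC = $14. That is the shutdown price.
ATC = 50/q + 30 - 8q + q^2. Setting dATC/dq = −50/q^2 − 8 + 2q = 0 gives q = 5 (since 2·5^3 − 8·5^2 = 50).
min ATC = 50/5 + 30 − 8·5 + 5^2 = $25. That is the break-even price.
Between these two prices the firm operates at a loss; above $25 it earns a profit.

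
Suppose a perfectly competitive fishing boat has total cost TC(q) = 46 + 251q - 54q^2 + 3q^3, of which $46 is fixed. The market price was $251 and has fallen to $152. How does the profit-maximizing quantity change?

AVC = 251 - 54q + 3q^2, minimized at q = 9 where min AVC = $8. MC = 251 - 108q + 9q^2.
At P = $251 ≥ min AVC, set P = MC on the rising branch: q = 12.
At P = $152 ≥ min AVC, set P = MC: q = 11. The firm stays open but cuts output.

Output falls from 12 to 11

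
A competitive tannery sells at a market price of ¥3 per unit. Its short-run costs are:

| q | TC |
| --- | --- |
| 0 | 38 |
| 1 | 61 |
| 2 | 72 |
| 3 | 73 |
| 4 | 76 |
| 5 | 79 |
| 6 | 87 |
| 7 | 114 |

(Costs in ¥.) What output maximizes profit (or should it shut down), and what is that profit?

q = 0 (shut down); profit = -¥38

Tabulate TR − TC: q=0: -38; q=1: -58; q=2: -66; q=3: -64; q=4: -64; q=5: -64; q=6: -69; q=7: -93.
Profit is highest at q = 0. Equivalently, the lowest AVC in the table is 49/6 ≈ ¥8.17 at q = 6, and P = ¥3 falls below it — price never covers variable cost, so the firm shuts down and loses only its fixed cost.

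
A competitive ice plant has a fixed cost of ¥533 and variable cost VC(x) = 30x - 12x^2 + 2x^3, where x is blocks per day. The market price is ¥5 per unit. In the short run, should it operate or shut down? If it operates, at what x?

Shut down

Strip out fixed cost: VC = 30x - 12x^2 + 2x^3. Then AVC = 30 - 12x + 2x^2 and MC = 30 - 24x + 6x^2.
AVC hits its minimum where MC = AVC, at x = 3, giving min AVC = 30 - 12·3 + 2·3^2 = ¥12.
P = ¥5 lies below min AVC = ¥12; no output level covers variable cost.
Shutting down limits the loss to fixed cost, ¥533.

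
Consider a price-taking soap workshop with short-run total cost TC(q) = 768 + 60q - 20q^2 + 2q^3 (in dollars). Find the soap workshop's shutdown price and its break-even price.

Shutdown price = min AVC. AVC = 60 - 20q + 2q^2, with vertex at q = 5 and minimum $10.
ATC = 768/q + 60 - 20q + 2q^2. Setting dATC/dq = −768/q^2 − 20 + 4q = 0 gives q = 8 (since 4·8^3 − 20·8^2 = 768).
min ATC = 768/8 + 60 − 20·8 + 2·8^2 = $124. That is the break-even price.
Between these two prices the firm operates at a loss; above $124 it earns a profit.

Shutdown price = $10; break-even price = $124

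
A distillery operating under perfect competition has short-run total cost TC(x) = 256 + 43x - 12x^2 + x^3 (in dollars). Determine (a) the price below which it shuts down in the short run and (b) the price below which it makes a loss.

Shutdown price = min AVC. AVC = 43 - 12x + x^2, with vertex at x = 6 and minimum $7.
ATC = 256/x + 43 - 12x + x^2. Setting dATC/dx = −256/x^2 − 12 + 2x = 0 gives x = 8 (since 2·8^3 − 12·8^2 = 256).
min ATC = 256/8 + 43 − 12·8 + 8^2 = $43. That is the break-even price.
Between these two prices the firm operates at a loss; above $43 it earns a profit.

Shutdown price = $7; break-even price = $43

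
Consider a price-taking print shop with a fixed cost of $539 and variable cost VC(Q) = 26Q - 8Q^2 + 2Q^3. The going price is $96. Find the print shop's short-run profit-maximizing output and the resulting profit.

Profit = -$239 at Q = 5

AVC = 26 - 8Q + 2Q^2 has its minimum $18 at Q = 2; price $96 clears that bar, so the firm operates.
MC = 26 - 16Q + 6Q^2. Setting P = MC and taking the root on the rising branch gives Q* = 5.
TR = 96·5 = 480. TC = 539 + 180 = 719. Profit = 480 − 719 = -$239.
That loss of $239 beats the $539 the firm would lose by shutting down; producing recovers $300 of fixed cost.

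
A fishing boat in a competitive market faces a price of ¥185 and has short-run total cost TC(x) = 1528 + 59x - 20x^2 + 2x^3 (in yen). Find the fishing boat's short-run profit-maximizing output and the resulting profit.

AVC = 59 - 20x + 2x^2 has its minimum ¥9 at x = 5; price ¥185 clears that bar, so the firm operates.
MC = 59 - 40x + 6x^2. Setting P = MC and taking the root on the rising branch gives x* = 9.
TR = 185·9 = 1665. TC = 1528 + 369 = 1897. Profit = 1665 − 1897 = -¥232.
By producing, the firm covers all variable cost plus ¥1296 of fixed cost; shutting down would lose the full ¥1528.

Profit = -¥232 at x = 9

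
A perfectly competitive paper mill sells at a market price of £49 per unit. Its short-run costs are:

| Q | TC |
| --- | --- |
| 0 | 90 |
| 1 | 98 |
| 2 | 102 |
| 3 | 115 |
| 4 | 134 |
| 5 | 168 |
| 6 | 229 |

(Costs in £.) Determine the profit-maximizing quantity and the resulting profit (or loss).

Compute π = P·Q − TC at each output: Q=0: -90; Q=1: -49; Q=2: -4; Q=3: 32; Q=4: 62; Q=5: 77; Q=6: 65.
Profit is maximized at Q = 5. AVC there is 78/5 = £15.60 ≤ P, so producing beats shutting down (which would give -£90).

Q = 5; profit = £77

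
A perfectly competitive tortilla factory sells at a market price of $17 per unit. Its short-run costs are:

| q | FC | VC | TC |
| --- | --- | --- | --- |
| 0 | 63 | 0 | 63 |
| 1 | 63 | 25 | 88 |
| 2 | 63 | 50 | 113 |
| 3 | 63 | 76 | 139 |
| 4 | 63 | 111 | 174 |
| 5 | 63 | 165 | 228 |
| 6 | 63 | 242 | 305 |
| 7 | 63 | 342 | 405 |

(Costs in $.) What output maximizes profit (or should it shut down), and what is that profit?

q = 0 (shut down); profit = -$63

Compute π = P·q − TC at each output: q=0: -63; q=1: -71; q=2: -79; q=3: -88; q=4: -106; q=5: -143; q=6: -203; q=7: -286.
Profit is highest at q = 0. Equivalently, the lowest AVC in the table is 25/1 ≈ $25 at q = 1, and P = $17 falls below it — price never covers variable cost, so the firm shuts down and loses only its fixed cost.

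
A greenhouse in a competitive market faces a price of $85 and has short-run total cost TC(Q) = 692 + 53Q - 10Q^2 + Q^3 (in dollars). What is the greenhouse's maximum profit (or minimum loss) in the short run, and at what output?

Profit = -$308 at Q = 8

AVC = 53 - 10Q + Q^2 has its minimum $28 at Q = 5; price $85 clears that bar, so the firm operates.
MC = 53 - 20Q + 3Q^2. Setting P = MC and taking the root on the rising branch gives Q* = 8.
TR = 85·8 = 680. TC = 692 + 296 = 988. Profit = 680 − 988 = -$308.
By producing, the firm covers all variable cost plus $384 of fixed cost; shutting down would lose the full $692.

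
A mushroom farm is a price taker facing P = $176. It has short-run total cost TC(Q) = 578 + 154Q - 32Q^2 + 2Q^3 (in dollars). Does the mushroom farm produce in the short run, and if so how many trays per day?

Variable cost is VC = 154Q - 32Q^2 + 2Q^3, so AVC = VC/Q = 154 - 32Q + 2Q^2 and MC = dTC/dQ = 154 - 64Q + 6Q^2.
AVC is minimized where dAVC/dQ = -32 + 4Q = 0, at Q = 8; min AVC = 154 - 32·8 + 2·8^2 = $26.
P = $176 exceeds min AVC = $26, so the firm stays open.
P = MC gives -22 - 64Q + 6Q^2 = 0, with roots -1/3 and 11. Take the larger (rising MC): Q* = 11.
Check: AVC at Q = 11 is $44 ≤ P, so revenue covers variable cost.
Profit = P·Q − TC = 176·11 − 1062 = $874.

Produce at Q = 11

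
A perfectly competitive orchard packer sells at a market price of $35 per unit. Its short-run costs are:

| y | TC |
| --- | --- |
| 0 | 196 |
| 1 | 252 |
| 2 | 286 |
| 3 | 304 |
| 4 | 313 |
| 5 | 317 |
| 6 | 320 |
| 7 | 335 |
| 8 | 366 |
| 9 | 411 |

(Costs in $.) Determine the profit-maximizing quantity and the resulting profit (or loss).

Profit at each row (π = 35y − TC): y=0: -196; y=1: -217; y=2: -216; y=3: -199; y=4: -173; y=5: -142; y=6: -110; y=7: -90; y=8: -86; y=9: -96.
Profit is maximized at y = 8. AVC there is 170/8 = $21.25 ≤ P, so producing beats shutting down (which would give -$196).

y = 8; profit = -$86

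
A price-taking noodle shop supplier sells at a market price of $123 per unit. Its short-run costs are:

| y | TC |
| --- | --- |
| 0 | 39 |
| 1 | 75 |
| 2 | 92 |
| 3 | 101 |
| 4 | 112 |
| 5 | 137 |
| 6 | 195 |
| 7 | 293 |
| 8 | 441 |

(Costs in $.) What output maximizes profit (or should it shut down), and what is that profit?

y = 7; profit = $568

Tabulate TR − TC: y=0: -39; y=1: 48; y=2: 154; y=3: 268; y=4: 380; y=5: 478; y=6: 543; y=7: 568; y=8: 543.
Profit is maximized at y = 7. AVC there is 254/7 = $36.29 ≤ P, so producing beats shutting down (which would give -$39).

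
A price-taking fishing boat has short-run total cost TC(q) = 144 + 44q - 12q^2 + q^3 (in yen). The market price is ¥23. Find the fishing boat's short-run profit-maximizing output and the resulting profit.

Profit = -¥46 at q = 7

AVC = 44 - 12q + q^2 has its minimum ¥8 at q = 6; price ¥23 clears that bar, so the firm operates.
MC = 44 - 24q + 3q^2. Setting P = MC and taking the root on the rising branch gives q* = 7.
TR = 23·7 = 161. TC = 144 + 63 = 207. Profit = 161 − 207 = -¥46.
By producing, the firm covers all variable cost plus ¥98 of fixed cost; shutting down would lose the full ¥144.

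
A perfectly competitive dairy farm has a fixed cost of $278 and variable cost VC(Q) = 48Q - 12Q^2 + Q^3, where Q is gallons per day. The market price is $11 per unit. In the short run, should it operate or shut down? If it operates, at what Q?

From TC, MC = TC'(Q) = 48 - 24Q + 3Q^2 and AVC = VC/Q = 48 - 12Q + Q^2.
AVC is minimized where dAVC/dQ = -12 + 2Q = 0, at Q = 6; min AVC = 48 - 12·6 + 6^2 = $12.
Since P = $11 < min AVC = $12, price fails to cover variable cost at any output.
Shutting down limits the loss to fixed cost, $278.

Shut down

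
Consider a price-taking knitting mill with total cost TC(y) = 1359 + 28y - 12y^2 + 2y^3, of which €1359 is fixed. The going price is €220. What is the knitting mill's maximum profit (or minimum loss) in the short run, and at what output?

AVC = 28 - 12y + 2y^2 has its minimum €10 at y = 3; price €220 clears that bar, so the firm operates.
MC = 28 - 24y + 6y^2. Setting P = MC and taking the root on the rising branch gives y* = 8.
TR = 220·8 = 1760. TC = 1359 + 480 = 1839. Profit = 1760 − 1839 = -€79.
That loss of €79 beats the €1359 the firm would lose by shutting down; producing recovers €1280 of fixed cost.

Profit = -€79 at y = 8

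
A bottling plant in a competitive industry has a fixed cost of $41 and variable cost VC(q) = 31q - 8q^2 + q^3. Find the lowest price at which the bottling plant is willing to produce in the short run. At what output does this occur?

Short-run supply begins at min AVC. From VC = 31q - 8q^2 + q^3, AVC = 31 - 8q + q^2.
At the minimum of AVC, MC = AVC. MC = 31 - 16q + 3q^2; setting MC = AVC gives 2q^2 - 8q = 0, so q = 4. min AVC = 15.
So the shutdown price is $15.

$15 per unit, at q = 4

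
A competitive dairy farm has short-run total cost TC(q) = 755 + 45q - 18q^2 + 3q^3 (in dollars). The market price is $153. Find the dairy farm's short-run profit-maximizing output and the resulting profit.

Profit = -$107 at q = 6

AVC = 45 - 18q + 3q^2; min AVC = $18 at q = 3. Since P = $153 ≥ min AVC, the firm produces.
With MC = 45 - 36q + 9q^2, P = MC on the upward-sloping part at q* = 6.
TR = 153·6 = 918. TC = 755 + 270 = 1025. Profit = 918 − 1025 = -$107.
By producing, the firm covers all variable cost plus $648 of fixed cost; shutting down would lose the full $755.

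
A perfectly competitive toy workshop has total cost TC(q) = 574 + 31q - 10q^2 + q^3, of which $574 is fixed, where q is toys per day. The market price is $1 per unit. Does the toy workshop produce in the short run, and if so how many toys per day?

Variable cost is VC = 31q - 10q^2 + q^3, so AVC = VC/q = 31 - 10q + q^2 and MC = dTC/dq = 31 - 20q + 3q^2.
AVC hits its minimum where MC = AVC, at q = 5, giving min AVC = 31 - 10·5 + 5^2 = $6.
With P < min AVC ($1 < $6), every unit sold adds to the loss.
The firm minimizes its loss by shutting down and losing only its fixed cost of $574.

Shut down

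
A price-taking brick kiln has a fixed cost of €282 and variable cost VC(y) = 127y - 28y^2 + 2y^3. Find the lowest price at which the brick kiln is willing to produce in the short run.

€29 per unit

Short-run supply begins at min AVC. From VC = 127y - 28y^2 + 2y^3, AVC = 127 - 28y + 2y^2.
At the minimum of AVC, MC = AVC. MC = 127 - 56y + 6y^2; setting MC = AVC gives 4y^2 - 28y = 0, so y = 7. min AVC = 29.
For P < €29 the firm produces nothing.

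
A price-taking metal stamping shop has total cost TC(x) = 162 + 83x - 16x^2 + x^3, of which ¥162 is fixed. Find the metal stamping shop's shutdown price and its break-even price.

AVC = 83 - 16x + x^2; minimized at x = 8, giving min AVC = ¥19. That is the shutdown price.
ATC = 162/x + 83 - 16x + x^2. Setting dATC/dx = −162/x^2 − 16 + 2x = 0 gives x = 9 (since 2·9^3 − 16·9^2 = 162).
min ATC = 162/9 + 83 − 16·9 + 9^2 = ¥38. That is the break-even price.
For ¥19 ≤ P < ¥38 the firm produces at a loss; below ¥19 it shuts down.

Shutdown price = ¥19; break-even price = ¥38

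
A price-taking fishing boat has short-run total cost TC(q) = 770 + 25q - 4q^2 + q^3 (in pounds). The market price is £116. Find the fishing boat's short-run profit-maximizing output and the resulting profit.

AVC = 25 - 4q + q^2; min AVC = £21 at q = 2. Since P = £116 ≥ min AVC, the firm produces.
With MC = 25 - 8q + 3q^2, P = MC on the upward-sloping part at q* = 7.
TR = 116·7 = 812. TC = 770 + 322 = 1092. Profit = 812 − 1092 = -£280.
That loss of £280 beats the £770 the firm would lose by shutting down; producing recovers £490 of fixed cost.

Profit = -£280 at q = 7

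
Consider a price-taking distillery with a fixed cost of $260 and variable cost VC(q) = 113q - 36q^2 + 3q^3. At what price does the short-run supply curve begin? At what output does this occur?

The shutdown price is the minimum of AVC. VC = 113q - 36q^2 + 3q^3, so AVC = 113 - 36q + 3q^2.
dAVC/dq = -36 + 6q = 0 gives q = 6. min AVC = 113 - 36·6 + 3·6^2 = 5.
The firm shuts down for any P below $5.

$5 per unit, at q = 6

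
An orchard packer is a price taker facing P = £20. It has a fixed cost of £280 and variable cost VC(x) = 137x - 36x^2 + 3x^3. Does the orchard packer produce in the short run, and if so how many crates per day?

Shut down

Strip out fixed cost: VC = 137x - 36x^2 + 3x^3. Then AVC = 137 - 36x + 3x^2 and MC = 137 - 72x + 9x^2.
The AVC parabola has its vertex at x = 36/6 = 6, where AVC = 137 - 36·6 + 3·6^2 = £29.
Since P = £20 < min AVC = £29, price fails to cover variable cost at any output.
Best response: produce nothing and absorb the £280 fixed cost.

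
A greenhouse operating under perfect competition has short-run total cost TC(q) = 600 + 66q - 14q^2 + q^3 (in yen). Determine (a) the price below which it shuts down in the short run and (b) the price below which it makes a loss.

AVC = 66 - 14q + q^2; minimized at q = 7, giving min AVC = ¥17. That is the shutdown price.
ATC = 600/q + 66 - 14q + q^2. Setting dATC/dq = −600/q^2 − 14 + 2q = 0 gives q = 10 (since 2·10^3 − 14·10^2 = 600).
min ATC = 600/10 + 66 − 14·10 + 10^2 = ¥86. That is the break-even price.
For ¥17 ≤ P < ¥86 the firm produces at a loss; below ¥17 it shuts down.

Shutdown price = ¥17; break-even price = ¥86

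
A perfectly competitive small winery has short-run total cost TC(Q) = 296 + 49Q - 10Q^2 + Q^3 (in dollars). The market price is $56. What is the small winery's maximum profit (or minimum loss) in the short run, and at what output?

AVC = 49 - 10Q + Q^2; min AVC = $24 at Q = 5. Since P = $56 ≥ min AVC, the firm produces.
MC = 49 - 20Q + 3Q^2. Setting P = MC and taking the root on the rising branch gives Q* = 7.
TR = 56·7 = 392. TC = 296 + 196 = 492. Profit = 392 − 492 = -$100.
Shutting down would mean losing the fixed cost of $296, so operating at a loss of $100 is better by $196.

Profit = -$100 at Q = 7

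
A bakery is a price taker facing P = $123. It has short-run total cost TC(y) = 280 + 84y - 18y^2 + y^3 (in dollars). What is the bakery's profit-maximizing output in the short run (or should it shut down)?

Produce at y = 13

From TC, MC = TC'(y) = 84 - 36y + 3y^2 and AVC = VC/y = 84 - 18y + y^2.
AVC is minimized where dAVC/dy = -18 + 2y = 0, at y = 9; min AVC = 84 - 18·9 + 9^2 = $3.
P = $123 exceeds min AVC = $3, so the firm stays open.
P = MC gives -39 - 36y + 3y^2 = 0, with roots -1 and 13. Take the larger (rising MC): y* = 13.
Check: AVC at y = 13 is $19 ≤ P, so revenue covers variable cost.
Profit = P·y − TC = 123·13 − 527 = $1072.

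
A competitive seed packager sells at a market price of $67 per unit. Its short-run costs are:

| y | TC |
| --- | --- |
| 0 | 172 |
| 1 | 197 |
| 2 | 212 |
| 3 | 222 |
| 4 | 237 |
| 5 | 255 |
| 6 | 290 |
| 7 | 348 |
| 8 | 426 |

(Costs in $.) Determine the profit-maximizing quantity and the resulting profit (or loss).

y = 7; profit = $121

Tabulate TR − TC: y=0: -172; y=1: -130; y=2: -78; y=3: -21; y=4: 31; y=5: 80; y=6: 112; y=7: 121; y=8: 110.
Profit is maximized at y = 7. AVC there is 176/7 = $25.14 ≤ P, so producing beats shutting down (which would give -$172).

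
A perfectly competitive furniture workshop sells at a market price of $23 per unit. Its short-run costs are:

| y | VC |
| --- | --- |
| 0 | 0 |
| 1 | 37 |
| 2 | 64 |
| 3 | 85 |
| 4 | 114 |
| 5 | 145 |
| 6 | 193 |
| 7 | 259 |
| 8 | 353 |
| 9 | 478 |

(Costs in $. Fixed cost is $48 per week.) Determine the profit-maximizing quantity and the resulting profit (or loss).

y = 0 (shut down); profit = -$48

Profit at each row (π = 23y − TC): y=0: -48; y=1: -62; y=2: -66; y=3: -64; y=4: -70; y=5: -78; y=6: -103; y=7: -146; y=8: -217; y=9: -319.
Profit is highest at y = 0. Equivalently, the lowest AVC in the table is 85/3 ≈ $28.33 at y = 3, and P = $23 falls below it — price never covers variable cost, so the firm shuts down and loses only its fixed cost.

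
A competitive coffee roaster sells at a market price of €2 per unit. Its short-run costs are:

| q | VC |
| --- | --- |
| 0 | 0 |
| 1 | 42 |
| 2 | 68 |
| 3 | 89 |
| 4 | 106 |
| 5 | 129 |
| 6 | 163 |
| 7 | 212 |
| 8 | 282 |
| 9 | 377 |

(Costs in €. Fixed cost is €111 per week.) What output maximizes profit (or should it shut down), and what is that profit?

Profit at each row (π = 2q − TC): q=0: -111; q=1: -151; q=2: -175; q=3: -194; q=4: -209; q=5: -230; q=6: -262; q=7: -309; q=8: -377; q=9: -470.
Profit is highest at q = 0. Equivalently, the lowest AVC in the table is 129/5 ≈ €25.80 at q = 5, and P = €2 falls below it — price never covers variable cost, so the firm shuts down and loses only its fixed cost.

q = 0 (shut down); profit = -€111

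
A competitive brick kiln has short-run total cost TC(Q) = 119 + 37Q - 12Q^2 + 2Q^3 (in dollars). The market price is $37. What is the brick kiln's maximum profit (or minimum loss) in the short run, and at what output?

AVC = 37 - 12Q + 2Q^2 has its minimum $19 at Q = 3; price $37 clears that bar, so the firm operates.
MC = 37 - 24Q + 6Q^2. Setting P = MC and taking the root on the rising branch gives Q* = 4.
TR = 37·4 = 148. TC = 119 + 84 = 203. Profit = 148 − 203 = -$55.
Shutting down would mean losing the fixed cost of $119, so operating at a loss of $55 is better by $64.

Profit = -$55 at Q = 4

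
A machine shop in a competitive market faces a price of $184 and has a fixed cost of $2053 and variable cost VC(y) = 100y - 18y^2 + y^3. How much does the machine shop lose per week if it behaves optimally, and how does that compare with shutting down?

Profit = -$93 at y = 14

AVC = 100 - 18y + y^2 has its minimum $19 at y = 9; price $184 clears that bar, so the firm operates.
MC = 100 - 36y + 3y^2. Setting P = MC and taking the root on the rising branch gives y* = 14.
TR = 184·14 = 2576. TC = 2053 + 616 = 2669. Profit = 2576 − 2669 = -$93.
By producing, the firm covers all variable cost plus $1960 of fixed cost; shutting down would lose the full $2053.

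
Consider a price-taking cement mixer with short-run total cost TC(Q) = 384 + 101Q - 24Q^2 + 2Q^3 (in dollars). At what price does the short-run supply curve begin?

$29 per unit

Short-run supply begins at min AVC. From VC = 101Q - 24Q^2 + 2Q^3, AVC = 101 - 24Q + 2Q^2.
dAVC/dQ = -24 + 4Q = 0 gives Q = 6. min AVC = 101 - 24·6 + 2·6^2 = 29.
The firm shuts down for any P below $29.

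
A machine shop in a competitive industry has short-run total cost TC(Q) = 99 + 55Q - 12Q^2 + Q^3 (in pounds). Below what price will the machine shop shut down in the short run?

£19 per unit

Short-run supply begins at min AVC. From VC = 55Q - 12Q^2 + Q^3, AVC = 55 - 12Q + Q^2.
At the minimum of AVC, MC = AVC. MC = 55 - 24Q + 3Q^2; setting MC = AVC gives 2Q^2 - 12Q = 0, so Q = 6. min AVC = 19.
The firm shuts down for any P below £19.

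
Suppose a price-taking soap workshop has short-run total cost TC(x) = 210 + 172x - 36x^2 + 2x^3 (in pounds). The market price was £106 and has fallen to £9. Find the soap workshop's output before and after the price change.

Output falls from 11 to 0 (the firm shuts down)

AVC = 172 - 36x + 2x^2, minimized at x = 9 where min AVC = £10. MC = 172 - 72x + 6x^2.
At P = £106 ≥ min AVC, set P = MC on the rising branch: x = 11.
At P = £9 < min AVC = £10, price no longer covers variable cost at any output, so the firm shuts down: x = 0.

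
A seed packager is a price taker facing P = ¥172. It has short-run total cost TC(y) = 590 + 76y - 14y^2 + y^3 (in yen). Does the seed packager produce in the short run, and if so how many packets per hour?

Variable cost is VC = 76y - 14y^2 + y^3, so AVC = VC/y = 76 - 14y + y^2 and MC = dTC/dy = 76 - 28y + 3y^2.
AVC hits its minimum where MC = AVC, at y = 7, giving min AVC = 76 - 14·7 + 7^2 = ¥27.
Since P = ¥172 ≥ min AVC = ¥27, price covers variable cost and the firm should produce.
Solving P = MC: -96 - 28y + 3y^2 = 0 ⇒ y = -8/3 or 12. On the upward-sloping branch, y* = 12.
Check: AVC at y = 12 is ¥52 ≤ P, so revenue covers variable cost.
Profit = P·y − TC = 172·12 − 1214 = ¥850.

Produce at y = 12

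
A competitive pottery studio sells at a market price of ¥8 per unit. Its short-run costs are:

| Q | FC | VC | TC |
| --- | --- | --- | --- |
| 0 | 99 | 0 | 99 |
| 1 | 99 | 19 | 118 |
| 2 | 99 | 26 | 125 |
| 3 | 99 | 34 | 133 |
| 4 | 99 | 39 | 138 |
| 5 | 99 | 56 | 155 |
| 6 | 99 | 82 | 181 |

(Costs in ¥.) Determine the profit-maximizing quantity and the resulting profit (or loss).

Q = 0 (shut down); profit = -¥99

Compute π = P·Q − TC at each output: Q=0: -99; Q=1: -110; Q=2: -109; Q=3: -109; Q=4: -106; Q=5: -115; Q=6: -133.
Profit is highest at Q = 0. Equivalently, the lowest AVC in the table is 39/4 ≈ ¥9.75 at Q = 4, and P = ¥8 falls below it — price never covers variable cost, so the firm shuts down and loses only its fixed cost.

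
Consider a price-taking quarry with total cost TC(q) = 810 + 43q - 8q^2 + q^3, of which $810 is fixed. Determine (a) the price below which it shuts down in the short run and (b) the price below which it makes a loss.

Shutdown price = min AVC. AVC = 43 - 8q + q^2, with vertex at q = 4 and minimum $27.
ATC = 810/q + 43 - 8q + q^2. Setting dATC/dq = −810/q^2 − 8 + 2q = 0 gives q = 9 (since 2·9^3 − 8·9^2 = 810).
min ATC = 810/9 + 43 − 8·9 + 9^2 = $142. That is the break-even price.
Between these two prices the firm operates at a loss; above $142 it earns a profit.

Shutdown price = $27; break-even price = $142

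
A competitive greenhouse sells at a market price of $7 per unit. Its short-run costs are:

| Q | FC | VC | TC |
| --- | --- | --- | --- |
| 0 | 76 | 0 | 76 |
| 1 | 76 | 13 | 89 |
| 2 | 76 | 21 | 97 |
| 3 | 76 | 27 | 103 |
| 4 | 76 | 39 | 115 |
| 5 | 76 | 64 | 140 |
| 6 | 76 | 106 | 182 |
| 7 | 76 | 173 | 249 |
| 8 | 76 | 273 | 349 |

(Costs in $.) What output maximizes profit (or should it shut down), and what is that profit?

Compute π = P·Q − TC at each output: Q=0: -76; Q=1: -82; Q=2: -83; Q=3: -82; Q=4: -87; Q=5: -105; Q=6: -140; Q=7: -200; Q=8: -293.
Profit is highest at Q = 0. Equivalently, the lowest AVC in the table is 27/3 ≈ $9 at Q = 3, and P = $7 falls below it — price never covers variable cost, so the firm shuts down and loses only its fixed cost.

Q = 0 (shut down); profit = -$76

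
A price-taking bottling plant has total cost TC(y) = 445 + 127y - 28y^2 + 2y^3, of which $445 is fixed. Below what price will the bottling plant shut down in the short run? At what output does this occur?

The firm shuts down when price falls below the minimum of average variable cost. AVC = VC/y = 127 - 28y + 2y^2.
dAVC/dy = -28 + 4y = 0 gives y = 7. min AVC = 127 - 28·7 + 2·7^2 = 29.
So the shutdown price is $29.

$29 per unit, at y = 7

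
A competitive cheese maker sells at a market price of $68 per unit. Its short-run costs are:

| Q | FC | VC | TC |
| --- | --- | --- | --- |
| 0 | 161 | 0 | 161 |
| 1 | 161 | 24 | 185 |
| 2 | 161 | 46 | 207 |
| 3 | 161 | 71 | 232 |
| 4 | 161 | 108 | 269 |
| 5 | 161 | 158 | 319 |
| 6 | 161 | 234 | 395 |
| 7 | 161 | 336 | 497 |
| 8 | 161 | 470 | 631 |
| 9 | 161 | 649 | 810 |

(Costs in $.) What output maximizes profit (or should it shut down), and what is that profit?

Profit at each row (π = 68Q − TC): Q=0: -161; Q=1: -117; Q=2: -71; Q=3: -28; Q=4: 3; Q=5: 21; Q=6: 13; Q=7: -21; Q=8: -87; Q=9: -198.
Profit is maximized at Q = 5. AVC there is 158/5 = $31.60 ≤ P, so producing beats shutting down (which would give -$161).

Q = 5; profit = $21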